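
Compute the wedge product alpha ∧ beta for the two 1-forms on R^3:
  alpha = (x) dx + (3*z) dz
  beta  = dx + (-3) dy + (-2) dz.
alpha ∧ beta = (-3*x) dx ∧ dy + (-2*x - 3*z) dx ∧ dz + (9*z) dy ∧ dz

Distribute the wedge, using dx_i ∧ dx_j = -dx_j ∧ dx_i and dx_i ∧ dx_i = 0. For each pair (i, j) with i < j, the coefficient of dx_i ∧ dx_j in alpha ∧ beta is (alpha_i * beta_j - alpha_j * beta_i). Collecting: alpha ∧ beta = (-3*x) dx ∧ dy + (-2*x - 3*z) dx ∧ dz + (9*z) dy ∧ dz.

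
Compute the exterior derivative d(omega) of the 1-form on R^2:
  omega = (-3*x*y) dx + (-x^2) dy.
d(omega) = (x) dx ∧ dy

For a 1-form omega = sum_i f_i dx_i, the exterior derivative is
  d(omega) = sum_{i < j} (∂f_j/∂x_i - ∂f_i/∂x_j) dx_i ∧ dx_j.
  coefficient of dx ∧ dy: ∂f_2/∂x - ∂f_1/∂y = ∂(-x^2)/∂x - ∂(-3*x*y)/∂y = x
Assembling: d(omega) = (x) dx ∧ dy.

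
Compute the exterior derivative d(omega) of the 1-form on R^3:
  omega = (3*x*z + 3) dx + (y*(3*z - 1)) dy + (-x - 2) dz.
d(omega) = (-3*x - 1) dx ∧ dz + (-3*y) dy ∧ dz

For a 1-form omega = sum_i f_i dx_i, the exterior derivative is
  d(omega) = sum_{i < j} (∂f_j/∂x_i - ∂f_i/∂x_j) dx_i ∧ dx_j.
  coefficient of dx ∧ dz: ∂f_3/∂x - ∂f_1/∂z = ∂(-x - 2)/∂x - ∂(3*x*z + 3)/∂z = -3*x - 1
  coefficient of dy ∧ dz: ∂f_3/∂y - ∂f_2/∂z = ∂(-x - 2)/∂y - ∂(y*(3*z - 1))/∂z = -3*y
Assembling: d(omega) = (-3*x - 1) dx ∧ dz + (-3*y) dy ∧ dz.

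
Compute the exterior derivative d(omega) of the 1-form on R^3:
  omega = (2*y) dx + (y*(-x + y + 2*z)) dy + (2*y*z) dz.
d(omega) = (-y - 2) dx ∧ dy + (-2*y + 2*z) dy ∧ dz

For a 1-form omega = sum_i f_i dx_i, the exterior derivative is
  d(omega) = sum_{i < j} (∂f_j/∂x_i - ∂f_i/∂x_j) dx_i ∧ dx_j.
  coefficient of dx ∧ dy: ∂f_2/∂x - ∂f_1/∂y = ∂(y*(-x + y + 2*z))/∂x - ∂(2*y)/∂y = -y - 2
  coefficient of dy ∧ dz: ∂f_3/∂y - ∂f_2/∂z = ∂(2*y*z)/∂y - ∂(y*(-x + y + 2*z))/∂z = -2*y + 2*z
Assembling: d(omega) = (-y - 2) dx ∧ dy + (-2*y + 2*z) dy ∧ dz.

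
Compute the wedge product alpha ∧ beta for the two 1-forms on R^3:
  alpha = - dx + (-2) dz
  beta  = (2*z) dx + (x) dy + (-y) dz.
alpha ∧ beta = (-x) dx ∧ dy + (y + 4*z) dx ∧ dz + (2*x) dy ∧ dz

Distribute the wedge, using dx_i ∧ dx_j = -dx_j ∧ dx_i and dx_i ∧ dx_i = 0. For each pair (i, j) with i < j, the coefficient of dx_i ∧ dx_j in alpha ∧ beta is (alpha_i * beta_j - alpha_j * beta_i). Collecting: alpha ∧ beta = (-x) dx ∧ dy + (y + 4*z) dx ∧ dz + (2*x) dy ∧ dz.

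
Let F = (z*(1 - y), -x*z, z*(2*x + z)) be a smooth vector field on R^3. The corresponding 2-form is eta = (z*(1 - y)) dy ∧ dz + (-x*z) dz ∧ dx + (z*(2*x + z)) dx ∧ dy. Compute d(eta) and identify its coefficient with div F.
d(eta) = (2*x + 2*z) dx ∧ dy ∧ dz; div F = 2*x + 2*z

For a 2-form in R^3 of the form above, applying d gives a 3-form with coefficient ∂P/∂x + ∂Q/∂y + ∂R/∂z:
  ∂P/∂x = 0
  ∂Q/∂y = 0
  ∂R/∂z = 2*x + 2*z
Sum = 2*x + 2*z, which is exactly div F.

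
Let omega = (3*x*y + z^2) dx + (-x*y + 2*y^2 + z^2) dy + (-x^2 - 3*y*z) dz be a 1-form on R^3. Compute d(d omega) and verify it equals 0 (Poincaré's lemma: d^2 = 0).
d(d omega) = 0

Step 1: d omega = sum_{i<j} (∂f_j/∂x_i - ∂f_i/∂x_j) dx_i ∧ dx_j:
  coeff of dx ∧ dy: -3*x - y
  coeff of dx ∧ dz: -2*x - 2*z
  coeff of dy ∧ dz: -5*z
Step 2: Apply d again to each 2-form coefficient. The only possible 3-form in R^3 is dx ∧ dy ∧ dz, with coefficient
  ∂(coeff of dy∧dz)/∂x - ∂(coeff of dx∧dz)/∂y + ∂(coeff of dx∧dy)/∂z
  = ∂/∂x (-5*z) - ∂/∂y (-2*x - 2*z) + ∂/∂z (-3*x - y).
Each of these terms simplifies to sums of mixed partials that cancel in pairs. The result is 0 (by equality of mixed partials for smooth functions — Schwarz / Clairaut).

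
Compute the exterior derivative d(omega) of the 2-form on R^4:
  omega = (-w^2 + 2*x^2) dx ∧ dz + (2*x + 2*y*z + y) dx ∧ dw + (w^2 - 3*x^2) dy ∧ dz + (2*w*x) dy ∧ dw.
d(omega) = (-2*w - 2*y) dx ∧ dz ∧ dw + (2*w - 2*z - 1) dx ∧ dy ∧ dw + (-6*x) dx ∧ dy ∧ dz + (2*w) dy ∧ dz ∧ dw

For a 2-form omega = sum_{i<j} g_{ij} dx_i ∧ dx_j, the exterior derivative is
  d(omega) = sum_{i<j} d(g_{ij}) ∧ dx_i ∧ dx_j = sum_{i<j, k} (∂g_{ij}/∂x_k) dx_k ∧ dx_i ∧ dx_j.
Expand each term, using dx_k ∧ dx_i ∧ dx_j = sgn(permutation) dx_{(a)} ∧ dx_{(b)} ∧ dx_{(c)} with (a < b < c) sorted:
  d(-w^2 + 2*x^2) includes (∂/∂w)(-w^2 + 2*x^2) dw = (-2*w) dw, which multiplied by dx ∧ dz gives (-2*w) dx ∧ dz ∧ dw
  d(2*x + 2*y*z + y) includes (∂/∂y)(2*x + 2*y*z + y) dy = (2*z + 1) dy, which multiplied by dx ∧ dw gives (-2*z - 1) dx ∧ dy ∧ dw
  d(2*x + 2*y*z + y) includes (∂/∂z)(2*x + 2*y*z + y) dz = (2*y) dz, which multiplied by dx ∧ dw gives (-2*y) dx ∧ dz ∧ dw
  d(w^2 - 3*x^2) includes (∂/∂x)(w^2 - 3*x^2) dx = (-6*x) dx, which multiplied by dy ∧ dz gives (-6*x) dx ∧ dy ∧ dz
  d(w^2 - 3*x^2) includes (∂/∂w)(w^2 - 3*x^2) dw = (2*w) dw, which multiplied by dy ∧ dz gives (2*w) dy ∧ dz ∧ dw
  d(2*w*x) includes (∂/∂x)(2*w*x) dx = (2*w) dx, which multiplied by dy ∧ dw gives (2*w) dx ∧ dy ∧ dw
Collecting like 3-forms: d(omega) = (-2*w - 2*y) dx ∧ dz ∧ dw + (2*w - 2*z - 1) dx ∧ dy ∧ dw + (-6*x) dx ∧ dy ∧ dz + (2*w) dy ∧ dz ∧ dw.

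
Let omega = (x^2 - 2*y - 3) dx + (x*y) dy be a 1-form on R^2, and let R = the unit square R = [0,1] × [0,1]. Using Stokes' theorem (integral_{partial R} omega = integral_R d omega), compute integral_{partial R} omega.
integral_(partial R) omega = 5/2

Stokes: integral_partial_R omega = integral_R d omega with d omega = (∂Q/∂x - ∂P/∂y) dx ∧ dy.
  ∂Q/∂x = y
  ∂P/∂y = -2
  integrand = ∂Q/∂x - ∂P/∂y = y + 2.
Integrating over R: integral_0^1 integral_0^1 (y + 2) dx dy = 5/2.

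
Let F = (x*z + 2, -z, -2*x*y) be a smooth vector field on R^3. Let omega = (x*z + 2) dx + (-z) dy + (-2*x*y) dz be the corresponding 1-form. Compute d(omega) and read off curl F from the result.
d(omega) = (1 - 2*x) dy ∧ dz + (x + 2*y) dz ∧ dx + (0) dx ∧ dy; curl F = (1 - 2*x, x + 2*y, 0)

d omega = sum_{i<j} (∂f_j/∂x_i - ∂f_i/∂x_j) dx_i ∧ dx_j. Under the identification (dy ∧ dz, dz ∧ dx, dx ∧ dy) ↔ (e_x, e_y, e_z), the coefficients are exactly the components of curl F. Compute:
  ∂R/∂y - ∂Q/∂z = (-2*x) - (-1) = 1 - 2*x
  ∂P/∂z - ∂R/∂x = (x) - (-2*y) = x + 2*y
  ∂Q/∂x - ∂P/∂y = (0) - (0) = 0.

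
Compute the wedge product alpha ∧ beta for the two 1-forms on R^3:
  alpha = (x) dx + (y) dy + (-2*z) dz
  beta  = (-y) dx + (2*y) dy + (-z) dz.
alpha ∧ beta = (y*(2*x + y)) dx ∧ dy + (-z*(x + 2*y)) dx ∧ dz + (3*y*z) dy ∧ dz

Distribute the wedge, using dx_i ∧ dx_j = -dx_j ∧ dx_i and dx_i ∧ dx_i = 0. For each pair (i, j) with i < j, the coefficient of dx_i ∧ dx_j in alpha ∧ beta is (alpha_i * beta_j - alpha_j * beta_i). Collecting: alpha ∧ beta = (y*(2*x + y)) dx ∧ dy + (-z*(x + 2*y)) dx ∧ dz + (3*y*z) dy ∧ dz.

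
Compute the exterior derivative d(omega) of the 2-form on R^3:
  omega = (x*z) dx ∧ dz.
d(omega) = 0

For a 2-form omega = sum_{i<j} g_{ij} dx_i ∧ dx_j, the exterior derivative is
  d(omega) = sum_{i<j} d(g_{ij}) ∧ dx_i ∧ dx_j = sum_{i<j, k} (∂g_{ij}/∂x_k) dx_k ∧ dx_i ∧ dx_j.
Expand each term, using dx_k ∧ dx_i ∧ dx_j = sgn(permutation) dx_{(a)} ∧ dx_{(b)} ∧ dx_{(c)} with (a < b < c) sorted:

Collecting like 3-forms: d(omega) = 0.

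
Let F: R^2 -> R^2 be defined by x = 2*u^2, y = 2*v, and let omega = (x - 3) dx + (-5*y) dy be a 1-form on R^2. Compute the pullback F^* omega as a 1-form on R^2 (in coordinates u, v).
F^* omega = (8*u^3 - 12*u) du + (-20*v) dv

Using F^*(f dg) = (f ∘ F) d(g ∘ F), substitute each coordinate x_i by F_i(u, v) in f_i, and replace dx_i by d F_i = (∂F_i/∂u) du + (∂F_i/∂v) dv.
  For the x component: f_1(F) = 2*u^2 - 3; d F_1 = (4*u) du + (0) dv
  For the y component: f_2(F) = -10*v; d F_2 = (0) du + (2) dv
Combining and collecting du, dv coefficients:
  coeff of du: 8*u^3 - 12*u
  coeff of dv: -20*v
F^* omega = (8*u^3 - 12*u) du + (-20*v) dv.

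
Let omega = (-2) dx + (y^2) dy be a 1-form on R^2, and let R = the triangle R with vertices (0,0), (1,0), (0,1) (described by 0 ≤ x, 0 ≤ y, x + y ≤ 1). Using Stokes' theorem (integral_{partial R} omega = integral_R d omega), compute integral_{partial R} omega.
integral_(partial R) omega = 0

Stokes: integral_partial_R omega = integral_R d omega with d omega = (∂Q/∂x - ∂P/∂y) dx ∧ dy.
  ∂Q/∂x = 0
  ∂P/∂y = 0
  integrand = ∂Q/∂x - ∂P/∂y = 0.
Integrating over R: integral_0^1 integral_0^{1-x} (0) dy dx = 0.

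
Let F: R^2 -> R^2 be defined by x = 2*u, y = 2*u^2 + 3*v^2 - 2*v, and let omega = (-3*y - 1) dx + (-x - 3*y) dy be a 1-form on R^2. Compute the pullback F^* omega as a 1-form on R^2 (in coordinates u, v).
F^* omega = (-24*u^3 - 20*u^2 - 36*u*v^2 + 24*u*v - 18*v^2 + 12*v - 2) du + (-36*u^2*v + 12*u^2 - 12*u*v + 4*u - 54*v^3 + 54*v^2 - 12*v) dv

Using F^*(f dg) = (f ∘ F) d(g ∘ F), substitute each coordinate x_i by F_i(u, v) in f_i, and replace dx_i by d F_i = (∂F_i/∂u) du + (∂F_i/∂v) dv.
  For the x component: f_1(F) = -6*u^2 - 9*v^2 + 6*v - 1; d F_1 = (2) du + (0) dv
  For the y component: f_2(F) = -6*u^2 - 2*u - 9*v^2 + 6*v; d F_2 = (4*u) du + (6*v - 2) dv
Combining and collecting du, dv coefficients:
  coeff of du: -24*u^3 - 20*u^2 - 36*u*v^2 + 24*u*v - 18*v^2 + 12*v - 2
  coeff of dv: -36*u^2*v + 12*u^2 - 12*u*v + 4*u - 54*v^3 + 54*v^2 - 12*v
F^* omega = (-24*u^3 - 20*u^2 - 36*u*v^2 + 24*u*v - 18*v^2 + 12*v - 2) du + (-36*u^2*v + 12*u^2 - 12*u*v + 4*u - 54*v^3 + 54*v^2 - 12*v) dv.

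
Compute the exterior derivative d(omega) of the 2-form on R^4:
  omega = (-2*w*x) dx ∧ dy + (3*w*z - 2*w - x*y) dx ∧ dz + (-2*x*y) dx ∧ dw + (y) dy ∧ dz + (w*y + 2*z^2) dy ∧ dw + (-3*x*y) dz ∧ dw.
d(omega) = (x) dx ∧ dy ∧ dz + (-3*y + 3*z - 2) dx ∧ dz ∧ dw + (-3*x - 4*z) dy ∧ dz ∧ dw

For a 2-form omega = sum_{i<j} g_{ij} dx_i ∧ dx_j, the exterior derivative is
  d(omega) = sum_{i<j} d(g_{ij}) ∧ dx_i ∧ dx_j = sum_{i<j, k} (∂g_{ij}/∂x_k) dx_k ∧ dx_i ∧ dx_j.
Expand each term, using dx_k ∧ dx_i ∧ dx_j = sgn(permutation) dx_{(a)} ∧ dx_{(b)} ∧ dx_{(c)} with (a < b < c) sorted:
  d(-2*w*x) includes (∂/∂w)(-2*w*x) dw = (-2*x) dw, which multiplied by dx ∧ dy gives (-2*x) dx ∧ dy ∧ dw
  d(3*w*z - 2*w - x*y) includes (∂/∂y)(3*w*z - 2*w - x*y) dy = (-x) dy, which multiplied by dx ∧ dz gives (x) dx ∧ dy ∧ dz
  d(3*w*z - 2*w - x*y) includes (∂/∂w)(3*w*z - 2*w - x*y) dw = (3*z - 2) dw, which multiplied by dx ∧ dz gives (3*z - 2) dx ∧ dz ∧ dw
  d(-2*x*y) includes (∂/∂y)(-2*x*y) dy = (-2*x) dy, which multiplied by dx ∧ dw gives (2*x) dx ∧ dy ∧ dw
  d(w*y + 2*z^2) includes (∂/∂z)(w*y + 2*z^2) dz = (4*z) dz, which multiplied by dy ∧ dw gives (-4*z) dy ∧ dz ∧ dw
  d(-3*x*y) includes (∂/∂x)(-3*x*y) dx = (-3*y) dx, which multiplied by dz ∧ dw gives (-3*y) dx ∧ dz ∧ dw
  d(-3*x*y) includes (∂/∂y)(-3*x*y) dy = (-3*x) dy, which multiplied by dz ∧ dw gives (-3*x) dy ∧ dz ∧ dw
Collecting like 3-forms: d(omega) = (x) dx ∧ dy ∧ dz + (-3*y + 3*z - 2) dx ∧ dz ∧ dw + (-3*x - 4*z) dy ∧ dz ∧ dw.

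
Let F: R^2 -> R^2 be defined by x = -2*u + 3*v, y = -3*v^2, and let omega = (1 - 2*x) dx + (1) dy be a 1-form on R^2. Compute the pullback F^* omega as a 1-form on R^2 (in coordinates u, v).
F^* omega = (-8*u + 12*v - 2) du + (12*u - 24*v + 3) dv

Using F^*(f dg) = (f ∘ F) d(g ∘ F), substitute each coordinate x_i by F_i(u, v) in f_i, and replace dx_i by d F_i = (∂F_i/∂u) du + (∂F_i/∂v) dv.
  For the x component: f_1(F) = 4*u - 6*v + 1; d F_1 = (-2) du + (3) dv
  For the y component: f_2(F) = 1; d F_2 = (0) du + (-6*v) dv
Combining and collecting du, dv coefficients:
  coeff of du: -8*u + 12*v - 2
  coeff of dv: 12*u - 24*v + 3
F^* omega = (-8*u + 12*v - 2) du + (12*u - 24*v + 3) dv.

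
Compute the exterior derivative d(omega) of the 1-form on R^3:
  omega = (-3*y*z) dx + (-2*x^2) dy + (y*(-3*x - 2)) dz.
d(omega) = (-4*x + 3*z) dx ∧ dy + (-3*x - 2) dy ∧ dz

For a 1-form omega = sum_i f_i dx_i, the exterior derivative is
  d(omega) = sum_{i < j} (∂f_j/∂x_i - ∂f_i/∂x_j) dx_i ∧ dx_j.
  coefficient of dx ∧ dy: ∂f_2/∂x - ∂f_1/∂y = ∂(-2*x^2)/∂x - ∂(-3*y*z)/∂y = -4*x + 3*z
  coefficient of dy ∧ dz: ∂f_3/∂y - ∂f_2/∂z = ∂(y*(-3*x - 2))/∂y - ∂(-2*x^2)/∂z = -3*x - 2
Assembling: d(omega) = (-4*x + 3*z) dx ∧ dy + (-3*x - 2) dy ∧ dz.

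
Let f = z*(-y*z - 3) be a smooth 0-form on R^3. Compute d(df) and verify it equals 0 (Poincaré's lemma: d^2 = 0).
d(df) = 0

Step 1: df = sum_i (∂f/∂x_i) dx_i = (0) dx + (-z^2) dy + (-2*y*z - 3) dz.
Step 2: Apply d again. Using the 1-form formula, the coefficient of dx ∧ dy in d(df) is ∂^2 f/∂x ∂y - ∂^2 f/∂y ∂x = (0) - (0) = 0 (equality of mixed partials for smooth f).
Similarly for dx ∧ dz and dy ∧ dz — all coefficients vanish. So d(df) = 0.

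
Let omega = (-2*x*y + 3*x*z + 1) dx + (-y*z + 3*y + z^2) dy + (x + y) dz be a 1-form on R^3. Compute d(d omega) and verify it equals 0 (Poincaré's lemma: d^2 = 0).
d(d omega) = 0

Step 1: d omega = sum_{i<j} (∂f_j/∂x_i - ∂f_i/∂x_j) dx_i ∧ dx_j:
  coeff of dx ∧ dy: 2*x
  coeff of dx ∧ dz: 1 - 3*x
  coeff of dy ∧ dz: y - 2*z + 1
Step 2: Apply d again to each 2-form coefficient. The only possible 3-form in R^3 is dx ∧ dy ∧ dz, with coefficient
  ∂(coeff of dy∧dz)/∂x - ∂(coeff of dx∧dz)/∂y + ∂(coeff of dx∧dy)/∂z
  = ∂/∂x (y - 2*z + 1) - ∂/∂y (1 - 3*x) + ∂/∂z (2*x).
Each of these terms simplifies to sums of mixed partials that cancel in pairs. The result is 0 (by equality of mixed partials for smooth functions — Schwarz / Clairaut).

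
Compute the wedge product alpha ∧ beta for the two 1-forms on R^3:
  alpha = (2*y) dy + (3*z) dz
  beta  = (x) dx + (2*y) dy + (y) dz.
alpha ∧ beta = (-2*x*y) dx ∧ dy + (2*y*(y - 3*z)) dy ∧ dz + (-3*x*z) dx ∧ dz

Distribute the wedge, using dx_i ∧ dx_j = -dx_j ∧ dx_i and dx_i ∧ dx_i = 0. For each pair (i, j) with i < j, the coefficient of dx_i ∧ dx_j in alpha ∧ beta is (alpha_i * beta_j - alpha_j * beta_i). Collecting: alpha ∧ beta = (-2*x*y) dx ∧ dy + (2*y*(y - 3*z)) dy ∧ dz + (-3*x*z) dx ∧ dz.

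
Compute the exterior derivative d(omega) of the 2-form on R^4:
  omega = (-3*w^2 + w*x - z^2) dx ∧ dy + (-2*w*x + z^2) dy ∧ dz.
d(omega) = (-2*w - 2*z) dx ∧ dy ∧ dz + (-6*w + x) dx ∧ dy ∧ dw + (-2*x) dy ∧ dz ∧ dw

For a 2-form omega = sum_{i<j} g_{ij} dx_i ∧ dx_j, the exterior derivative is
  d(omega) = sum_{i<j} d(g_{ij}) ∧ dx_i ∧ dx_j = sum_{i<j, k} (∂g_{ij}/∂x_k) dx_k ∧ dx_i ∧ dx_j.
Expand each term, using dx_k ∧ dx_i ∧ dx_j = sgn(permutation) dx_{(a)} ∧ dx_{(b)} ∧ dx_{(c)} with (a < b < c) sorted:
  d(-3*w^2 + w*x - z^2) includes (∂/∂z)(-3*w^2 + w*x - z^2) dz = (-2*z) dz, which multiplied by dx ∧ dy gives (-2*z) dx ∧ dy ∧ dz
  d(-3*w^2 + w*x - z^2) includes (∂/∂w)(-3*w^2 + w*x - z^2) dw = (-6*w + x) dw, which multiplied by dx ∧ dy gives (-6*w + x) dx ∧ dy ∧ dw
  d(-2*w*x + z^2) includes (∂/∂x)(-2*w*x + z^2) dx = (-2*w) dx, which multiplied by dy ∧ dz gives (-2*w) dx ∧ dy ∧ dz
  d(-2*w*x + z^2) includes (∂/∂w)(-2*w*x + z^2) dw = (-2*x) dw, which multiplied by dy ∧ dz gives (-2*x) dy ∧ dz ∧ dw
Collecting like 3-forms: d(omega) = (-2*w - 2*z) dx ∧ dy ∧ dz + (-6*w + x) dx ∧ dy ∧ dw + (-2*x) dy ∧ dz ∧ dw.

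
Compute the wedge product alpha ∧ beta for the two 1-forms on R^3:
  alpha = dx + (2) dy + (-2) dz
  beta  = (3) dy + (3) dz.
alpha ∧ beta = (3) dx ∧ dy + (3) dx ∧ dz + (12) dy ∧ dz

Distribute the wedge, using dx_i ∧ dx_j = -dx_j ∧ dx_i and dx_i ∧ dx_i = 0. For each pair (i, j) with i < j, the coefficient of dx_i ∧ dx_j in alpha ∧ beta is (alpha_i * beta_j - alpha_j * beta_i). Collecting: alpha ∧ beta = (3) dx ∧ dy + (3) dx ∧ dz + (12) dy ∧ dz.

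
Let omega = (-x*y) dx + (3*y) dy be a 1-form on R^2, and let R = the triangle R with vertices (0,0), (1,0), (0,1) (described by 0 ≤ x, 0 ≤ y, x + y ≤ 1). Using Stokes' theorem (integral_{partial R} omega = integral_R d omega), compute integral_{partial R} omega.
integral_(partial R) omega = 1/6

Stokes: integral_partial_R omega = integral_R d omega with d omega = (∂Q/∂x - ∂P/∂y) dx ∧ dy.
  ∂Q/∂x = 0
  ∂P/∂y = -x
  integrand = ∂Q/∂x - ∂P/∂y = x.
Integrating over R: integral_0^1 integral_0^{1-x} (x) dy dx = 1/6.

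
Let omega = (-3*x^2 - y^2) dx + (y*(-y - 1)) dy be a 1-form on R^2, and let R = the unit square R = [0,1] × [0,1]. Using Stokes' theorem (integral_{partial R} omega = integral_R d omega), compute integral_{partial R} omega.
integral_(partial R) omega = 1

Stokes: integral_partial_R omega = integral_R d omega with d omega = (∂Q/∂x - ∂P/∂y) dx ∧ dy.
  ∂Q/∂x = 0
  ∂P/∂y = -2*y
  integrand = ∂Q/∂x - ∂P/∂y = 2*y.
Integrating over R: integral_0^1 integral_0^1 (2*y) dx dy = 1.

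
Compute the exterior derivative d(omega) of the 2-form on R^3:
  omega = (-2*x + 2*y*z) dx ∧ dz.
d(omega) = (-2*z) dx ∧ dy ∧ dz

For a 2-form omega = sum_{i<j} g_{ij} dx_i ∧ dx_j, the exterior derivative is
  d(omega) = sum_{i<j} d(g_{ij}) ∧ dx_i ∧ dx_j = sum_{i<j, k} (∂g_{ij}/∂x_k) dx_k ∧ dx_i ∧ dx_j.
Expand each term, using dx_k ∧ dx_i ∧ dx_j = sgn(permutation) dx_{(a)} ∧ dx_{(b)} ∧ dx_{(c)} with (a < b < c) sorted:
  d(-2*x + 2*y*z) includes (∂/∂y)(-2*x + 2*y*z) dy = (2*z) dy, which multiplied by dx ∧ dz gives (-2*z) dx ∧ dy ∧ dz
Collecting like 3-forms: d(omega) = (-2*z) dx ∧ dy ∧ dz.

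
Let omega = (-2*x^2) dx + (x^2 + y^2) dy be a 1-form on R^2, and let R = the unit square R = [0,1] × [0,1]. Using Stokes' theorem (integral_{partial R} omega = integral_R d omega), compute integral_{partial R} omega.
integral_(partial R) omega = 1

Stokes: integral_partial_R omega = integral_R d omega with d omega = (∂Q/∂x - ∂P/∂y) dx ∧ dy.
  ∂Q/∂x = 2*x
  ∂P/∂y = 0
  integrand = ∂Q/∂x - ∂P/∂y = 2*x.
Integrating over R: integral_0^1 integral_0^1 (2*x) dx dy = 1.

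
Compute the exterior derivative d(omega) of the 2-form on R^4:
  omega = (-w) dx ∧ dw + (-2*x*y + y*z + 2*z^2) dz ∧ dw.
d(omega) = (-2*y) dx ∧ dz ∧ dw + (-2*x + z) dy ∧ dz ∧ dw

For a 2-form omega = sum_{i<j} g_{ij} dx_i ∧ dx_j, the exterior derivative is
  d(omega) = sum_{i<j} d(g_{ij}) ∧ dx_i ∧ dx_j = sum_{i<j, k} (∂g_{ij}/∂x_k) dx_k ∧ dx_i ∧ dx_j.
Expand each term, using dx_k ∧ dx_i ∧ dx_j = sgn(permutation) dx_{(a)} ∧ dx_{(b)} ∧ dx_{(c)} with (a < b < c) sorted:
  d(-2*x*y + y*z + 2*z^2) includes (∂/∂x)(-2*x*y + y*z + 2*z^2) dx = (-2*y) dx, which multiplied by dz ∧ dw gives (-2*y) dx ∧ dz ∧ dw
  d(-2*x*y + y*z + 2*z^2) includes (∂/∂y)(-2*x*y + y*z + 2*z^2) dy = (-2*x + z) dy, which multiplied by dz ∧ dw gives (-2*x + z) dy ∧ dz ∧ dw
Collecting like 3-forms: d(omega) = (-2*y) dx ∧ dz ∧ dw + (-2*x + z) dy ∧ dz ∧ dw.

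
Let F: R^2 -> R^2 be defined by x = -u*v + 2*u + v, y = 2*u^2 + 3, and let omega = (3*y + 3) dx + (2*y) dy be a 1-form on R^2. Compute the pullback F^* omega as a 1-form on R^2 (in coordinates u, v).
F^* omega = (16*u^3 - 6*u^2*v + 12*u^2 + 24*u - 12*v + 24) du + (-6*u^3 + 6*u^2 - 12*u + 12) dv

Using F^*(f dg) = (f ∘ F) d(g ∘ F), substitute each coordinate x_i by F_i(u, v) in f_i, and replace dx_i by d F_i = (∂F_i/∂u) du + (∂F_i/∂v) dv.
  For the x component: f_1(F) = 6*u^2 + 12; d F_1 = (2 - v) du + (1 - u) dv
  For the y component: f_2(F) = 4*u^2 + 6; d F_2 = (4*u) du + (0) dv
Combining and collecting du, dv coefficients:
  coeff of du: 16*u^3 - 6*u^2*v + 12*u^2 + 24*u - 12*v + 24
  coeff of dv: -6*u^3 + 6*u^2 - 12*u + 12
F^* omega = (16*u^3 - 6*u^2*v + 12*u^2 + 24*u - 12*v + 24) du + (-6*u^3 + 6*u^2 - 12*u + 12) dv.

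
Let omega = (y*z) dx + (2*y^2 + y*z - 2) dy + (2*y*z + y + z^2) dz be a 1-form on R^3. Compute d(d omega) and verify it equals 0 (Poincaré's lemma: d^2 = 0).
d(d omega) = 0

Step 1: d omega = sum_{i<j} (∂f_j/∂x_i - ∂f_i/∂x_j) dx_i ∧ dx_j:
  coeff of dx ∧ dy: -z
  coeff of dx ∧ dz: -y
  coeff of dy ∧ dz: -y + 2*z + 1
Step 2: Apply d again to each 2-form coefficient. The only possible 3-form in R^3 is dx ∧ dy ∧ dz, with coefficient
  ∂(coeff of dy∧dz)/∂x - ∂(coeff of dx∧dz)/∂y + ∂(coeff of dx∧dy)/∂z
  = ∂/∂x (-y + 2*z + 1) - ∂/∂y (-y) + ∂/∂z (-z).
Each of these terms simplifies to sums of mixed partials that cancel in pairs. The result is 0 (by equality of mixed partials for smooth functions — Schwarz / Clairaut).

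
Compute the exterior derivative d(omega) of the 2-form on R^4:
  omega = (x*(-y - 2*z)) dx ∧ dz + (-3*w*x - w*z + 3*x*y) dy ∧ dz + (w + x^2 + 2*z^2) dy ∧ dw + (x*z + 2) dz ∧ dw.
d(omega) = (-3*w + x + 3*y) dx ∧ dy ∧ dz + (-3*x - 5*z) dy ∧ dz ∧ dw + (2*x) dx ∧ dy ∧ dw + (z) dx ∧ dz ∧ dw

For a 2-form omega = sum_{i<j} g_{ij} dx_i ∧ dx_j, the exterior derivative is
  d(omega) = sum_{i<j} d(g_{ij}) ∧ dx_i ∧ dx_j = sum_{i<j, k} (∂g_{ij}/∂x_k) dx_k ∧ dx_i ∧ dx_j.
Expand each term, using dx_k ∧ dx_i ∧ dx_j = sgn(permutation) dx_{(a)} ∧ dx_{(b)} ∧ dx_{(c)} with (a < b < c) sorted:
  d(x*(-y - 2*z)) includes (∂/∂y)(x*(-y - 2*z)) dy = (-x) dy, which multiplied by dx ∧ dz gives (x) dx ∧ dy ∧ dz
  d(-3*w*x - w*z + 3*x*y) includes (∂/∂x)(-3*w*x - w*z + 3*x*y) dx = (-3*w + 3*y) dx, which multiplied by dy ∧ dz gives (-3*w + 3*y) dx ∧ dy ∧ dz
  d(-3*w*x - w*z + 3*x*y) includes (∂/∂w)(-3*w*x - w*z + 3*x*y) dw = (-3*x - z) dw, which multiplied by dy ∧ dz gives (-3*x - z) dy ∧ dz ∧ dw
  d(w + x^2 + 2*z^2) includes (∂/∂x)(w + x^2 + 2*z^2) dx = (2*x) dx, which multiplied by dy ∧ dw gives (2*x) dx ∧ dy ∧ dw
  d(w + x^2 + 2*z^2) includes (∂/∂z)(w + x^2 + 2*z^2) dz = (4*z) dz, which multiplied by dy ∧ dw gives (-4*z) dy ∧ dz ∧ dw
  d(x*z + 2) includes (∂/∂x)(x*z + 2) dx = (z) dx, which multiplied by dz ∧ dw gives (z) dx ∧ dz ∧ dw
Collecting like 3-forms: d(omega) = (-3*w + x + 3*y) dx ∧ dy ∧ dz + (-3*x - 5*z) dy ∧ dz ∧ dw + (2*x) dx ∧ dy ∧ dw + (z) dx ∧ dz ∧ dw.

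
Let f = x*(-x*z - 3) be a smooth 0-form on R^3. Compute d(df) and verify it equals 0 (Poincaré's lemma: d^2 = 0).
d(df) = 0

Step 1: df = sum_i (∂f/∂x_i) dx_i = (-2*x*z - 3) dx + (0) dy + (-x^2) dz.
Step 2: Apply d again. Using the 1-form formula, the coefficient of dx ∧ dy in d(df) is ∂^2 f/∂x ∂y - ∂^2 f/∂y ∂x = (0) - (0) = 0 (equality of mixed partials for smooth f).
Similarly for dx ∧ dz and dy ∧ dz — all coefficients vanish. So d(df) = 0.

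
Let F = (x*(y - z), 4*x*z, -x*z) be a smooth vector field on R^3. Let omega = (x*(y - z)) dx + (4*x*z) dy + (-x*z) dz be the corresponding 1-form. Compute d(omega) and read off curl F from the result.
d(omega) = (-4*x) dy ∧ dz + (-x + z) dz ∧ dx + (-x + 4*z) dx ∧ dy; curl F = (-4*x, -x + z, -x + 4*z)

d omega = sum_{i<j} (∂f_j/∂x_i - ∂f_i/∂x_j) dx_i ∧ dx_j. Under the identification (dy ∧ dz, dz ∧ dx, dx ∧ dy) ↔ (e_x, e_y, e_z), the coefficients are exactly the components of curl F. Compute:
  ∂R/∂y - ∂Q/∂z = (0) - (4*x) = -4*x
  ∂P/∂z - ∂R/∂x = (-x) - (-z) = -x + z
  ∂Q/∂x - ∂P/∂y = (4*z) - (x) = -x + 4*z.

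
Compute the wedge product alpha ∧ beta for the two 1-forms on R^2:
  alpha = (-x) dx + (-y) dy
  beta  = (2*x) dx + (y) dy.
alpha ∧ beta = (x*y) dx ∧ dy

Distribute the wedge, using dx_i ∧ dx_j = -dx_j ∧ dx_i and dx_i ∧ dx_i = 0. For each pair (i, j) with i < j, the coefficient of dx_i ∧ dx_j in alpha ∧ beta is (alpha_i * beta_j - alpha_j * beta_i). Collecting: alpha ∧ beta = (x*y) dx ∧ dy.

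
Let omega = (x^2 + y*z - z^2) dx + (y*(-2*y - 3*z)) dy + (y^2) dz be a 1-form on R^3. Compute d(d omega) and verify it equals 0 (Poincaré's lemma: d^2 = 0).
d(d omega) = 0

Step 1: d omega = sum_{i<j} (∂f_j/∂x_i - ∂f_i/∂x_j) dx_i ∧ dx_j:
  coeff of dx ∧ dy: -z
  coeff of dx ∧ dz: -y + 2*z
  coeff of dy ∧ dz: 5*y
Step 2: Apply d again to each 2-form coefficient. The only possible 3-form in R^3 is dx ∧ dy ∧ dz, with coefficient
  ∂(coeff of dy∧dz)/∂x - ∂(coeff of dx∧dz)/∂y + ∂(coeff of dx∧dy)/∂z
  = ∂/∂x (5*y) - ∂/∂y (-y + 2*z) + ∂/∂z (-z).
Each of these terms simplifies to sums of mixed partials that cancel in pairs. The result is 0 (by equality of mixed partials for smooth functions — Schwarz / Clairaut).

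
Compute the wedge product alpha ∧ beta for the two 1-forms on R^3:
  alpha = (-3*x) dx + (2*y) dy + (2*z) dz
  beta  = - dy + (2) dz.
alpha ∧ beta = (3*x) dx ∧ dy + (-6*x) dx ∧ dz + (4*y + 2*z) dy ∧ dz

Distribute the wedge, using dx_i ∧ dx_j = -dx_j ∧ dx_i and dx_i ∧ dx_i = 0. For each pair (i, j) with i < j, the coefficient of dx_i ∧ dx_j in alpha ∧ beta is (alpha_i * beta_j - alpha_j * beta_i). Collecting: alpha ∧ beta = (3*x) dx ∧ dy + (-6*x) dx ∧ dz + (4*y + 2*z) dy ∧ dz.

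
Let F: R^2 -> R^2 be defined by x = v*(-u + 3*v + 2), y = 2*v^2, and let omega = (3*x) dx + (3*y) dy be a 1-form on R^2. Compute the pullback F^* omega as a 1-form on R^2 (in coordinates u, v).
F^* omega = (3*v^2*(u - 3*v - 2)) du + (3*v*(u^2 - 9*u*v - 4*u + 26*v^2 + 18*v + 4)) dv

Using F^*(f dg) = (f ∘ F) d(g ∘ F), substitute each coordinate x_i by F_i(u, v) in f_i, and replace dx_i by d F_i = (∂F_i/∂u) du + (∂F_i/∂v) dv.
  For the x component: f_1(F) = 3*v*(-u + 3*v + 2); d F_1 = (-v) du + (-u + 6*v + 2) dv
  For the y component: f_2(F) = 6*v^2; d F_2 = (0) du + (4*v) dv
Combining and collecting du, dv coefficients:
  coeff of du: 3*v^2*(u - 3*v - 2)
  coeff of dv: 3*v*(u^2 - 9*u*v - 4*u + 26*v^2 + 18*v + 4)
F^* omega = (3*v^2*(u - 3*v - 2)) du + (3*v*(u^2 - 9*u*v - 4*u + 26*v^2 + 18*v + 4)) dv.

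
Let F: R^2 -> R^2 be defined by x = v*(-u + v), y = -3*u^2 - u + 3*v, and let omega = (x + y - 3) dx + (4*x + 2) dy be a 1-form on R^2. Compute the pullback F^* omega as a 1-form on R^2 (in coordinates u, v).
F^* omega = (27*u^2*v - 23*u*v^2 + 5*u*v - 12*u - v^3 - 7*v^2 + 3*v - 2) du + (3*u^3 - 5*u^2*v + u^2 - 3*u*v^2 - 17*u*v + 3*u + 2*v^3 + 18*v^2 - 6*v + 6) dv

Using F^*(f dg) = (f ∘ F) d(g ∘ F), substitute each coordinate x_i by F_i(u, v) in f_i, and replace dx_i by d F_i = (∂F_i/∂u) du + (∂F_i/∂v) dv.
  For the x component: f_1(F) = -3*u^2 - u*v - u + v^2 + 3*v - 3; d F_1 = (-v) du + (-u + 2*v) dv
  For the y component: f_2(F) = -4*u*v + 4*v^2 + 2; d F_2 = (-6*u - 1) du + (3) dv
Combining and collecting du, dv coefficients:
  coeff of du: 27*u^2*v - 23*u*v^2 + 5*u*v - 12*u - v^3 - 7*v^2 + 3*v - 2
  coeff of dv: 3*u^3 - 5*u^2*v + u^2 - 3*u*v^2 - 17*u*v + 3*u + 2*v^3 + 18*v^2 - 6*v + 6
F^* omega = (27*u^2*v - 23*u*v^2 + 5*u*v - 12*u - v^3 - 7*v^2 + 3*v - 2) du + (3*u^3 - 5*u^2*v + u^2 - 3*u*v^2 - 17*u*v + 3*u + 2*v^3 + 18*v^2 - 6*v + 6) dv.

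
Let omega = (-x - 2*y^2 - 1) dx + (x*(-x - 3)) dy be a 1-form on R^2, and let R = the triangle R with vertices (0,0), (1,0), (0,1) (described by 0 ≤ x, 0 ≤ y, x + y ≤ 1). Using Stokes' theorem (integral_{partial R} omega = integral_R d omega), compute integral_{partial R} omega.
integral_(partial R) omega = -7/6

Stokes: integral_partial_R omega = integral_R d omega with d omega = (∂Q/∂x - ∂P/∂y) dx ∧ dy.
  ∂Q/∂x = -2*x - 3
  ∂P/∂y = -4*y
  integrand = ∂Q/∂x - ∂P/∂y = -2*x + 4*y - 3.
Integrating over R: integral_0^1 integral_0^{1-x} (-2*x + 4*y - 3) dy dx = -7/6.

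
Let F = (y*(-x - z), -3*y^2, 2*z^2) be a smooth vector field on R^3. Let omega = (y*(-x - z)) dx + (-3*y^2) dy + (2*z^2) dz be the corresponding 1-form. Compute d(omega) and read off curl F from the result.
d(omega) = (0) dy ∧ dz + (-y) dz ∧ dx + (x + z) dx ∧ dy; curl F = (0, -y, x + z)

d omega = sum_{i<j} (∂f_j/∂x_i - ∂f_i/∂x_j) dx_i ∧ dx_j. Under the identification (dy ∧ dz, dz ∧ dx, dx ∧ dy) ↔ (e_x, e_y, e_z), the coefficients are exactly the components of curl F. Compute:
  ∂R/∂y - ∂Q/∂z = (0) - (0) = 0
  ∂P/∂z - ∂R/∂x = (-y) - (0) = -y
  ∂Q/∂x - ∂P/∂y = (0) - (-x - z) = x + z.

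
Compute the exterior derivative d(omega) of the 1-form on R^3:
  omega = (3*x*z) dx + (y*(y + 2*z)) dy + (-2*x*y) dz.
d(omega) = (-3*x - 2*y) dx ∧ dz + (-2*x - 2*y) dy ∧ dz

For a 1-form omega = sum_i f_i dx_i, the exterior derivative is
  d(omega) = sum_{i < j} (∂f_j/∂x_i - ∂f_i/∂x_j) dx_i ∧ dx_j.
  coefficient of dx ∧ dz: ∂f_3/∂x - ∂f_1/∂z = ∂(-2*x*y)/∂x - ∂(3*x*z)/∂z = -3*x - 2*y
  coefficient of dy ∧ dz: ∂f_3/∂y - ∂f_2/∂z = ∂(-2*x*y)/∂y - ∂(y*(y + 2*z))/∂z = -2*x - 2*y
Assembling: d(omega) = (-3*x - 2*y) dx ∧ dz + (-2*x - 2*y) dy ∧ dz.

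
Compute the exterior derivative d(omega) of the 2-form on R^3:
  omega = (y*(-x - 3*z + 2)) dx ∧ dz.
d(omega) = (x + 3*z - 2) dx ∧ dy ∧ dz

For a 2-form omega = sum_{i<j} g_{ij} dx_i ∧ dx_j, the exterior derivative is
  d(omega) = sum_{i<j} d(g_{ij}) ∧ dx_i ∧ dx_j = sum_{i<j, k} (∂g_{ij}/∂x_k) dx_k ∧ dx_i ∧ dx_j.
Expand each term, using dx_k ∧ dx_i ∧ dx_j = sgn(permutation) dx_{(a)} ∧ dx_{(b)} ∧ dx_{(c)} with (a < b < c) sorted:
  d(y*(-x - 3*z + 2)) includes (∂/∂y)(y*(-x - 3*z + 2)) dy = (-x - 3*z + 2) dy, which multiplied by dx ∧ dz gives (x + 3*z - 2) dx ∧ dy ∧ dz
Collecting like 3-forms: d(omega) = (x + 3*z - 2) dx ∧ dy ∧ dz.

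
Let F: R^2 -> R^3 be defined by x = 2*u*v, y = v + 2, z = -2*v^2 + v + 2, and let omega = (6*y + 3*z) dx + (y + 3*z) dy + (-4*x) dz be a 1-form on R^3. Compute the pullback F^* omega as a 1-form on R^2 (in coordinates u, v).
F^* omega = (6*v*(-2*v^2 + 3*v + 6)) du + (20*u*v^2 + 10*u*v + 36*u - 6*v^2 + 4*v + 8) dv

Using F^*(f dg) = (f ∘ F) d(g ∘ F), substitute each coordinate x_i by F_i(u, v) in f_i, and replace dx_i by d F_i = (∂F_i/∂u) du + (∂F_i/∂v) dv.
  For the x component: f_1(F) = -6*v^2 + 9*v + 18; d F_1 = (2*v) du + (2*u) dv
  For the y component: f_2(F) = -6*v^2 + 4*v + 8; d F_2 = (0) du + (1) dv
  For the z component: f_3(F) = -8*u*v; d F_3 = (0) du + (1 - 4*v) dv
Combining and collecting du, dv coefficients:
  coeff of du: 6*v*(-2*v^2 + 3*v + 6)
  coeff of dv: 20*u*v^2 + 10*u*v + 36*u - 6*v^2 + 4*v + 8
F^* omega = (6*v*(-2*v^2 + 3*v + 6)) du + (20*u*v^2 + 10*u*v + 36*u - 6*v^2 + 4*v + 8) dv.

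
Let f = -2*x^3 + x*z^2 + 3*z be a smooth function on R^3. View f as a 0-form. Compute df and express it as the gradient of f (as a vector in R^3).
df = (-6*x^2 + z^2) dx + (0) dy + (2*x*z + 3) dz; grad f = (-6*x^2 + z^2, 0, 2*x*z + 3)

For a 0-form f, d f = (∂f/∂x) dx + (∂f/∂y) dy + (∂f/∂z) dz. The components of the vector representation are exactly the entries of grad f in Cartesian coordinates:
  ∂f/∂x = -6*x^2 + z^2
  ∂f/∂y = 0
  ∂f/∂z = 2*x*z + 3.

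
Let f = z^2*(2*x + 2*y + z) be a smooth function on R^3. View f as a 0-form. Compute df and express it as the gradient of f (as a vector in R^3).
df = (2*z^2) dx + (2*z^2) dy + (z*(4*x + 4*y + 3*z)) dz; grad f = (2*z^2, 2*z^2, z*(4*x + 4*y + 3*z))

For a 0-form f, d f = (∂f/∂x) dx + (∂f/∂y) dy + (∂f/∂z) dz. The components of the vector representation are exactly the entries of grad f in Cartesian coordinates:
  ∂f/∂x = 2*z^2
  ∂f/∂y = 2*z^2
  ∂f/∂z = z*(4*x + 4*y + 3*z).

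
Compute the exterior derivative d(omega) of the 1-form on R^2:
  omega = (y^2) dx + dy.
d(omega) = (-2*y) dx ∧ dy

For a 1-form omega = sum_i f_i dx_i, the exterior derivative is
  d(omega) = sum_{i < j} (∂f_j/∂x_i - ∂f_i/∂x_j) dx_i ∧ dx_j.
  coefficient of dx ∧ dy: ∂f_2/∂x - ∂f_1/∂y = ∂(1)/∂x - ∂(y^2)/∂y = -2*y
Assembling: d(omega) = (-2*y) dx ∧ dy.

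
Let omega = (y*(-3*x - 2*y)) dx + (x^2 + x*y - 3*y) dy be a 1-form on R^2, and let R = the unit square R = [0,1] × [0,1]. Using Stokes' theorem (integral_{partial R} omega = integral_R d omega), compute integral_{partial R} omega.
integral_(partial R) omega = 5

Stokes: integral_partial_R omega = integral_R d omega with d omega = (∂Q/∂x - ∂P/∂y) dx ∧ dy.
  ∂Q/∂x = 2*x + y
  ∂P/∂y = -3*x - 4*y
  integrand = ∂Q/∂x - ∂P/∂y = 5*x + 5*y.
Integrating over R: integral_0^1 integral_0^1 (5*x + 5*y) dx dy = 5.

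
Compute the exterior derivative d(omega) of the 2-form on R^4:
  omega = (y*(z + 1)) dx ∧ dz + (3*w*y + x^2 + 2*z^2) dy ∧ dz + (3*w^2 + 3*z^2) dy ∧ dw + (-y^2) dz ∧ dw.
d(omega) = (2*x - z - 1) dx ∧ dy ∧ dz + (y - 6*z) dy ∧ dz ∧ dw

For a 2-form omega = sum_{i<j} g_{ij} dx_i ∧ dx_j, the exterior derivative is
  d(omega) = sum_{i<j} d(g_{ij}) ∧ dx_i ∧ dx_j = sum_{i<j, k} (∂g_{ij}/∂x_k) dx_k ∧ dx_i ∧ dx_j.
Expand each term, using dx_k ∧ dx_i ∧ dx_j = sgn(permutation) dx_{(a)} ∧ dx_{(b)} ∧ dx_{(c)} with (a < b < c) sorted:
  d(y*(z + 1)) includes (∂/∂y)(y*(z + 1)) dy = (z + 1) dy, which multiplied by dx ∧ dz gives (-z - 1) dx ∧ dy ∧ dz
  d(3*w*y + x^2 + 2*z^2) includes (∂/∂x)(3*w*y + x^2 + 2*z^2) dx = (2*x) dx, which multiplied by dy ∧ dz gives (2*x) dx ∧ dy ∧ dz
  d(3*w*y + x^2 + 2*z^2) includes (∂/∂w)(3*w*y + x^2 + 2*z^2) dw = (3*y) dw, which multiplied by dy ∧ dz gives (3*y) dy ∧ dz ∧ dw
  d(3*w^2 + 3*z^2) includes (∂/∂z)(3*w^2 + 3*z^2) dz = (6*z) dz, which multiplied by dy ∧ dw gives (-6*z) dy ∧ dz ∧ dw
  d(-y^2) includes (∂/∂y)(-y^2) dy = (-2*y) dy, which multiplied by dz ∧ dw gives (-2*y) dy ∧ dz ∧ dw
Collecting like 3-forms: d(omega) = (2*x - z - 1) dx ∧ dy ∧ dz + (y - 6*z) dy ∧ dz ∧ dw.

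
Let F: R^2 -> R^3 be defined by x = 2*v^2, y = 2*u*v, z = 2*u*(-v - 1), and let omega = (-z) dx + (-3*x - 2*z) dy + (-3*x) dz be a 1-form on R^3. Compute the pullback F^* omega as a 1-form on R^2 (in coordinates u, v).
F^* omega = (4*v*(2*u*v + 2*u + 3*v)) du + (8*u*(u*v + u + v^2 + v)) dv

Using F^*(f dg) = (f ∘ F) d(g ∘ F), substitute each coordinate x_i by F_i(u, v) in f_i, and replace dx_i by d F_i = (∂F_i/∂u) du + (∂F_i/∂v) dv.
  For the x component: f_1(F) = 2*u*(v + 1); d F_1 = (0) du + (4*v) dv
  For the y component: f_2(F) = 4*u*v + 4*u - 6*v^2; d F_2 = (2*v) du + (2*u) dv
  For the z component: f_3(F) = -6*v^2; d F_3 = (-2*v - 2) du + (-2*u) dv
Combining and collecting du, dv coefficients:
  coeff of du: 4*v*(2*u*v + 2*u + 3*v)
  coeff of dv: 8*u*(u*v + u + v^2 + v)
F^* omega = (4*v*(2*u*v + 2*u + 3*v)) du + (8*u*(u*v + u + v^2 + v)) dv.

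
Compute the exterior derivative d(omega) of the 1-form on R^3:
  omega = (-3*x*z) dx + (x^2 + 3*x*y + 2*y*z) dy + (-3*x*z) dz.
d(omega) = (2*x + 3*y) dx ∧ dy + (3*x - 3*z) dx ∧ dz + (-2*y) dy ∧ dz

For a 1-form omega = sum_i f_i dx_i, the exterior derivative is
  d(omega) = sum_{i < j} (∂f_j/∂x_i - ∂f_i/∂x_j) dx_i ∧ dx_j.
  coefficient of dx ∧ dy: ∂f_2/∂x - ∂f_1/∂y = ∂(x^2 + 3*x*y + 2*y*z)/∂x - ∂(-3*x*z)/∂y = 2*x + 3*y
  coefficient of dx ∧ dz: ∂f_3/∂x - ∂f_1/∂z = ∂(-3*x*z)/∂x - ∂(-3*x*z)/∂z = 3*x - 3*z
  coefficient of dy ∧ dz: ∂f_3/∂y - ∂f_2/∂z = ∂(-3*x*z)/∂y - ∂(x^2 + 3*x*y + 2*y*z)/∂z = -2*y
Assembling: d(omega) = (2*x + 3*y) dx ∧ dy + (3*x - 3*z) dx ∧ dz + (-2*y) dy ∧ dz.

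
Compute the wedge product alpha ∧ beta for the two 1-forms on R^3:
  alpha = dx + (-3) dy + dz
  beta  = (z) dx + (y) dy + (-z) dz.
alpha ∧ beta = (y + 3*z) dx ∧ dy + (-2*z) dx ∧ dz + (-y + 3*z) dy ∧ dz

Distribute the wedge, using dx_i ∧ dx_j = -dx_j ∧ dx_i and dx_i ∧ dx_i = 0. For each pair (i, j) with i < j, the coefficient of dx_i ∧ dx_j in alpha ∧ beta is (alpha_i * beta_j - alpha_j * beta_i). Collecting: alpha ∧ beta = (y + 3*z) dx ∧ dy + (-2*z) dx ∧ dz + (-y + 3*z) dy ∧ dz.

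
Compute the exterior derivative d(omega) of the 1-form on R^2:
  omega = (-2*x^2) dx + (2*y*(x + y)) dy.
d(omega) = (2*y) dx ∧ dy

For a 1-form omega = sum_i f_i dx_i, the exterior derivative is
  d(omega) = sum_{i < j} (∂f_j/∂x_i - ∂f_i/∂x_j) dx_i ∧ dx_j.
  coefficient of dx ∧ dy: ∂f_2/∂x - ∂f_1/∂y = ∂(2*y*(x + y))/∂x - ∂(-2*x^2)/∂y = 2*y
Assembling: d(omega) = (2*y) dx ∧ dy.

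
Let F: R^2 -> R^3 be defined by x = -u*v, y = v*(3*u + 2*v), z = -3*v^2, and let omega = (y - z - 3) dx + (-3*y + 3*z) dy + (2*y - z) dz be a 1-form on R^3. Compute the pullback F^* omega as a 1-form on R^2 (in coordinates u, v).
F^* omega = (v*(-30*u*v - 50*v^2 + 3)) du + (-30*u^2*v - 122*u*v^2 + 3*u - 102*v^3) dv

Using F^*(f dg) = (f ∘ F) d(g ∘ F), substitute each coordinate x_i by F_i(u, v) in f_i, and replace dx_i by d F_i = (∂F_i/∂u) du + (∂F_i/∂v) dv.
  For the x component: f_1(F) = 3*u*v + 5*v^2 - 3; d F_1 = (-v) du + (-u) dv
  For the y component: f_2(F) = 3*v*(-3*u - 5*v); d F_2 = (3*v) du + (3*u + 4*v) dv
  For the z component: f_3(F) = v*(6*u + 7*v); d F_3 = (0) du + (-6*v) dv
Combining and collecting du, dv coefficients:
  coeff of du: v*(-30*u*v - 50*v^2 + 3)
  coeff of dv: -30*u^2*v - 122*u*v^2 + 3*u - 102*v^3
F^* omega = (v*(-30*u*v - 50*v^2 + 3)) du + (-30*u^2*v - 122*u*v^2 + 3*u - 102*v^3) dv.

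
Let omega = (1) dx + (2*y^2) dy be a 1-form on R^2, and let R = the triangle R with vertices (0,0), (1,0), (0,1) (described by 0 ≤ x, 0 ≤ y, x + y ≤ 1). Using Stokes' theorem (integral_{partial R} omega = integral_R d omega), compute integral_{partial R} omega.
integral_(partial R) omega = 0

Stokes: integral_partial_R omega = integral_R d omega with d omega = (∂Q/∂x - ∂P/∂y) dx ∧ dy.
  ∂Q/∂x = 0
  ∂P/∂y = 0
  integrand = ∂Q/∂x - ∂P/∂y = 0.
Integrating over R: integral_0^1 integral_0^{1-x} (0) dy dx = 0.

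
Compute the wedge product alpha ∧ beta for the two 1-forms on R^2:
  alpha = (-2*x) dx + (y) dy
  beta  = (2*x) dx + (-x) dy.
alpha ∧ beta = (2*x*(x - y)) dx ∧ dy

Distribute the wedge, using dx_i ∧ dx_j = -dx_j ∧ dx_i and dx_i ∧ dx_i = 0. For each pair (i, j) with i < j, the coefficient of dx_i ∧ dx_j in alpha ∧ beta is (alpha_i * beta_j - alpha_j * beta_i). Collecting: alpha ∧ beta = (2*x*(x - y)) dx ∧ dy.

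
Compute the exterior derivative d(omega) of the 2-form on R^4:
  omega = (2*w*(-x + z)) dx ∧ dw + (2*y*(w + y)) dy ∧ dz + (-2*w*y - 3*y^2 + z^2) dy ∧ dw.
d(omega) = (-2*w) dx ∧ dz ∧ dw + (2*y - 2*z) dy ∧ dz ∧ dw

For a 2-form omega = sum_{i<j} g_{ij} dx_i ∧ dx_j, the exterior derivative is
  d(omega) = sum_{i<j} d(g_{ij}) ∧ dx_i ∧ dx_j = sum_{i<j, k} (∂g_{ij}/∂x_k) dx_k ∧ dx_i ∧ dx_j.
Expand each term, using dx_k ∧ dx_i ∧ dx_j = sgn(permutation) dx_{(a)} ∧ dx_{(b)} ∧ dx_{(c)} with (a < b < c) sorted:
  d(2*w*(-x + z)) includes (∂/∂z)(2*w*(-x + z)) dz = (2*w) dz, which multiplied by dx ∧ dw gives (-2*w) dx ∧ dz ∧ dw
  d(2*y*(w + y)) includes (∂/∂w)(2*y*(w + y)) dw = (2*y) dw, which multiplied by dy ∧ dz gives (2*y) dy ∧ dz ∧ dw
  d(-2*w*y - 3*y^2 + z^2) includes (∂/∂z)(-2*w*y - 3*y^2 + z^2) dz = (2*z) dz, which multiplied by dy ∧ dw gives (-2*z) dy ∧ dz ∧ dw
Collecting like 3-forms: d(omega) = (-2*w) dx ∧ dz ∧ dw + (2*y - 2*z) dy ∧ dz ∧ dw.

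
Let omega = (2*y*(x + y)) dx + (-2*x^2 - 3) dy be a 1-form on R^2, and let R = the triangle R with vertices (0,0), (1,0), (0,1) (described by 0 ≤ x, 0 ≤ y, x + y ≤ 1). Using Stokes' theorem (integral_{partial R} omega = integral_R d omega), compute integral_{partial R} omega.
integral_(partial R) omega = -5/3

Stokes: integral_partial_R omega = integral_R d omega with d omega = (∂Q/∂x - ∂P/∂y) dx ∧ dy.
  ∂Q/∂x = -4*x
  ∂P/∂y = 2*x + 4*y
  integrand = ∂Q/∂x - ∂P/∂y = -6*x - 4*y.
Integrating over R: integral_0^1 integral_0^{1-x} (-6*x - 4*y) dy dx = -5/3.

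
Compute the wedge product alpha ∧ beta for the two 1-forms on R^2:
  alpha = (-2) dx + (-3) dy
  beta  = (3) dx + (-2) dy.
alpha ∧ beta = (13) dx ∧ dy

Distribute the wedge, using dx_i ∧ dx_j = -dx_j ∧ dx_i and dx_i ∧ dx_i = 0. For each pair (i, j) with i < j, the coefficient of dx_i ∧ dx_j in alpha ∧ beta is (alpha_i * beta_j - alpha_j * beta_i). Collecting: alpha ∧ beta = (13) dx ∧ dy.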